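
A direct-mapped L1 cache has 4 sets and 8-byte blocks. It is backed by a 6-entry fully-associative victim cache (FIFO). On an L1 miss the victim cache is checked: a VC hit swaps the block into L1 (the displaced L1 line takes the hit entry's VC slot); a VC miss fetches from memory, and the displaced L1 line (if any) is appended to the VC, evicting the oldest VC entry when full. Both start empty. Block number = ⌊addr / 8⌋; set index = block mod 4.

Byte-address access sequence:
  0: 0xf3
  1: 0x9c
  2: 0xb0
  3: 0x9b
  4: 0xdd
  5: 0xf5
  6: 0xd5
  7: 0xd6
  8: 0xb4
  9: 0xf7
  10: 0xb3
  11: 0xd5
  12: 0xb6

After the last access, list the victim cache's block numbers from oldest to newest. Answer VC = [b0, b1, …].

VC = [26, 19, 30]

0: 0xf3 (blk 30, set 2) → MISS  vc=[]
1: 0x9c (blk 19, set 3) → MISS  vc=[]
2: 0xb0 (blk 22, set 2) → MISS  vc=[30]
3: 0x9b (blk 19, set 3) → L1-HIT  vc=[30]
4: 0xdd (blk 27, set 3) → MISS  vc=[30, 19]
5: 0xf5 (blk 30, set 2) → VC-HIT  vc=[22, 19]
6: 0xd5 (blk 26, set 2) → MISS  vc=[22, 19, 30]
7: 0xd6 (blk 26, set 2) → L1-HIT  vc=[22, 19, 30]
8: 0xb4 (blk 22, set 2) → VC-HIT  vc=[26, 19, 30]
9: 0xf7 (blk 30, set 2) → VC-HIT  vc=[26, 19, 22]
10: 0xb3 (blk 22, set 2) → VC-HIT  vc=[26, 19, 30]
11: 0xd5 (blk 26, set 2) → VC-HIT  vc=[22, 19, 30]
12: 0xb6 (blk 22, set 2) → VC-HIT  vc=[26, 19, 30]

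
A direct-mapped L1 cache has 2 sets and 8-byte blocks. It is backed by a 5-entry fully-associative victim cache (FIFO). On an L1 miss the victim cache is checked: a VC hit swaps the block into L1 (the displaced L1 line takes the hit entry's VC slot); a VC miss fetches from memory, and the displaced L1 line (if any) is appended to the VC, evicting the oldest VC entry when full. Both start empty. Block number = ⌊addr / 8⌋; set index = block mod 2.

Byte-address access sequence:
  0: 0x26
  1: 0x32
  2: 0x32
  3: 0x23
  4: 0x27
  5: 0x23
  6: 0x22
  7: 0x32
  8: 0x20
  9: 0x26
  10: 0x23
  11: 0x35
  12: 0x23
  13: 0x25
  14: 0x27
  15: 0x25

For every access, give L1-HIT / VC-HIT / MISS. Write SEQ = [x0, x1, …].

SEQ = [MISS, MISS, L1-HIT, VC-HIT, L1-HIT, L1-HIT, L1-HIT, VC-HIT, VC-HIT, L1-HIT, L1-HIT, VC-HIT, VC-HIT, L1-HIT, L1-HIT, L1-HIT]

0: 0x26 (blk 4, set 0) → MISS  vc=[]
1: 0x32 (blk 6, set 0) → MISS  vc=[4]
2: 0x32 (blk 6, set 0) → L1-HIT  vc=[4]
3: 0x23 (blk 4, set 0) → VC-HIT  vc=[6]
4: 0x27 (blk 4, set 0) → L1-HIT  vc=[6]
5: 0x23 (blk 4, set 0) → L1-HIT  vc=[6]
6: 0x22 (blk 4, set 0) → L1-HIT  vc=[6]
7: 0x32 (blk 6, set 0) → VC-HIT  vc=[4]
8: 0x20 (blk 4, set 0) → VC-HIT  vc=[6]
9: 0x26 (blk 4, set 0) → L1-HIT  vc=[6]
10: 0x23 (blk 4, set 0) → L1-HIT  vc=[6]
11: 0x35 (blk 6, set 0) → VC-HIT  vc=[4]
12: 0x23 (blk 4, set 0) → VC-HIT  vc=[6]
13: 0x25 (blk 4, set 0) → L1-HIT  vc=[6]
14: 0x27 (blk 4, set 0) → L1-HIT  vc=[6]
15: 0x25 (blk 4, set 0) → L1-HIT  vc=[6]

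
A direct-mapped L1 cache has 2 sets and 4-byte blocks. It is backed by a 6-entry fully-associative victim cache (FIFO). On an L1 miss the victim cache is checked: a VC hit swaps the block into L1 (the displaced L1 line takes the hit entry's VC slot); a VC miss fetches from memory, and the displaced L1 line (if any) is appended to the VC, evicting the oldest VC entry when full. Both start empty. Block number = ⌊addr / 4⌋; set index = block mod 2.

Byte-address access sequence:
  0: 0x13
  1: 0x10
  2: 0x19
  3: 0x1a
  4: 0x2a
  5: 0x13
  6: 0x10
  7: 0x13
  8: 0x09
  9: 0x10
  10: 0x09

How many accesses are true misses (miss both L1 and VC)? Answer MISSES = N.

#0 0x13→b4/s0 MISS; vc=[]
#1 0x10→b4/s0 L1-HIT; vc=[]
#2 0x19→b6/s0 MISS; vc=[4]
#3 0x1a→b6/s0 L1-HIT; vc=[4]
#4 0x2a→b10/s0 MISS; vc=[4,6]
#5 0x13→b4/s0 VC-HIT; vc=[10,6]
#6 0x10→b4/s0 L1-HIT; vc=[10,6]
#7 0x13→b4/s0 L1-HIT; vc=[10,6]
#8 0x9→b2/s0 MISS; vc=[10,6,4]
#9 0x10→b4/s0 VC-HIT; vc=[10,6,2]
#10 0x9→b2/s0 VC-HIT; vc=[10,6,4]

MISSES = 4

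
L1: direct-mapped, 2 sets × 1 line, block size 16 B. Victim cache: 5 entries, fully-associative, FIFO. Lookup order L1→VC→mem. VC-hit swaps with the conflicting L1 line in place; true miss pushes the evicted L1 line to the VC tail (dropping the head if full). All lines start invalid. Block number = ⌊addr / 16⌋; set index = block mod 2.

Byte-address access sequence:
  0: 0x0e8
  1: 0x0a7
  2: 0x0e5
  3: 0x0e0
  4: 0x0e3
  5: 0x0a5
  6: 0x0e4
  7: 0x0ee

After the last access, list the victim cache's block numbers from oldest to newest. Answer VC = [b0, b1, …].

VC = [10]

  [0] addr=0xe8 blk=14 s=0: MISS | VC []
  [1] addr=0xa7 blk=10 s=0: MISS | VC [14]
  [2] addr=0xe5 blk=14 s=0: VC-HIT | VC [10]
  [3] addr=0xe0 blk=14 s=0: L1-HIT | VC [10]
  [4] addr=0xe3 blk=14 s=0: L1-HIT | VC [10]
  [5] addr=0xa5 blk=10 s=0: VC-HIT | VC [14]
  [6] addr=0xe4 blk=14 s=0: VC-HIT | VC [10]
  [7] addr=0xee blk=14 s=0: L1-HIT | VC [10]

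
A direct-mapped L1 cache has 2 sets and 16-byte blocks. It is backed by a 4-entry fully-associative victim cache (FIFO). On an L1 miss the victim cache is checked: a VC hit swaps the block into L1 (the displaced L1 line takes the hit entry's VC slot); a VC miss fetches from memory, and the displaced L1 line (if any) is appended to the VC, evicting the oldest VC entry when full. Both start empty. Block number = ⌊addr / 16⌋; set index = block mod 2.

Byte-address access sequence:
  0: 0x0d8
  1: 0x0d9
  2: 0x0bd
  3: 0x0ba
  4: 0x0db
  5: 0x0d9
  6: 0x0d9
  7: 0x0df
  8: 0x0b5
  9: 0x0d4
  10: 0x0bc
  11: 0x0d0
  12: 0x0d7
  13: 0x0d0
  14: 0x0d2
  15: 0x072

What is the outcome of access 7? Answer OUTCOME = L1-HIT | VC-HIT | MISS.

  [0] addr=0xd8 blk=13 s=1: MISS | VC []
  [1] addr=0xd9 blk=13 s=1: L1-HIT | VC []
  [2] addr=0xbd blk=11 s=1: MISS | VC [13]
  [3] addr=0xba blk=11 s=1: L1-HIT | VC [13]
  [4] addr=0xdb blk=13 s=1: VC-HIT | VC [11]
  [5] addr=0xd9 blk=13 s=1: L1-HIT | VC [11]
  [6] addr=0xd9 blk=13 s=1: L1-HIT | VC [11]
  [7] addr=0xdf blk=13 s=1: L1-HIT | VC [11]
  [8] addr=0xb5 blk=11 s=1: VC-HIT | VC [13]
  [9] addr=0xd4 blk=13 s=1: VC-HIT | VC [11]
  [10] addr=0xbc blk=11 s=1: VC-HIT | VC [13]
  [11] addr=0xd0 blk=13 s=1: VC-HIT | VC [11]
  [12] addr=0xd7 blk=13 s=1: L1-HIT | VC [11]
  [13] addr=0xd0 blk=13 s=1: L1-HIT | VC [11]
  [14] addr=0xd2 blk=13 s=1: L1-HIT | VC [11]
  [15] addr=0x72 blk=7 s=1: MISS | VC [11, 13]

OUTCOME = L1-HIT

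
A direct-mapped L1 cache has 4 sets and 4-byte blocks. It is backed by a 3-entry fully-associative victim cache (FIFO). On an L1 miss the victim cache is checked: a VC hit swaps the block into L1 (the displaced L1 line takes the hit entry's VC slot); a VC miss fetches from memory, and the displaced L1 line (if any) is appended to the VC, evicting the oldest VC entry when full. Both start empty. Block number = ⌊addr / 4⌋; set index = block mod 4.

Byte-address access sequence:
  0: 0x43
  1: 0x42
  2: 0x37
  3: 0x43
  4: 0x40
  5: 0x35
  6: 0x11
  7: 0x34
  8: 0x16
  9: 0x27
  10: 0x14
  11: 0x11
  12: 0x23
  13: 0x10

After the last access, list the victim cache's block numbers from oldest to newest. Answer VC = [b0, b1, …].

VC = [13, 9, 8]

  [0] addr=0x43 blk=16 s=0: MISS | VC []
  [1] addr=0x42 blk=16 s=0: L1-HIT | VC []
  [2] addr=0x37 blk=13 s=1: MISS | VC []
  [3] addr=0x43 blk=16 s=0: L1-HIT | VC []
  [4] addr=0x40 blk=16 s=0: L1-HIT | VC []
  [5] addr=0x35 blk=13 s=1: L1-HIT | VC []
  [6] addr=0x11 blk=4 s=0: MISS | VC [16]
  [7] addr=0x34 blk=13 s=1: L1-HIT | VC [16]
  [8] addr=0x16 blk=5 s=1: MISS | VC [16, 13]
  [9] addr=0x27 blk=9 s=1: MISS | VC [16, 13, 5]
  [10] addr=0x14 blk=5 s=1: VC-HIT | VC [16, 13, 9]
  [11] addr=0x11 blk=4 s=0: L1-HIT | VC [16, 13, 9]
  [12] addr=0x23 blk=8 s=0: MISS | VC [13, 9, 4]
  [13] addr=0x10 blk=4 s=0: VC-HIT | VC [13, 9, 8]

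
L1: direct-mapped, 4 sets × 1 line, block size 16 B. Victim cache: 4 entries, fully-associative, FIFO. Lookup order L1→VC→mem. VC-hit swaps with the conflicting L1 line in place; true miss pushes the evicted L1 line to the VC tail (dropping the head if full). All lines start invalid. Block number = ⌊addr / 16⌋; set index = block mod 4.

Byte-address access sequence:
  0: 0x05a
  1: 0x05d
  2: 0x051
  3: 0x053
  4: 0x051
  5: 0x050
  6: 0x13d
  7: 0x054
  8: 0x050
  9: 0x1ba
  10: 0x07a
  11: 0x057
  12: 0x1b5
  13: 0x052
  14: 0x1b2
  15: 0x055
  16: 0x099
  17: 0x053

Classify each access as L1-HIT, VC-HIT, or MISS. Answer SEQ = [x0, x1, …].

#0 0x5a→b5/s1 MISS; vc=[]
#1 0x5d→b5/s1 L1-HIT; vc=[]
#2 0x51→b5/s1 L1-HIT; vc=[]
#3 0x53→b5/s1 L1-HIT; vc=[]
#4 0x51→b5/s1 L1-HIT; vc=[]
#5 0x50→b5/s1 L1-HIT; vc=[]
#6 0x13d→b19/s3 MISS; vc=[]
#7 0x54→b5/s1 L1-HIT; vc=[]
#8 0x50→b5/s1 L1-HIT; vc=[]
#9 0x1ba→b27/s3 MISS; vc=[19]
#10 0x7a→b7/s3 MISS; vc=[19,27]
#11 0x57→b5/s1 L1-HIT; vc=[19,27]
#12 0x1b5→b27/s3 VC-HIT; vc=[19,7]
#13 0x52→b5/s1 L1-HIT; vc=[19,7]
#14 0x1b2→b27/s3 L1-HIT; vc=[19,7]
#15 0x55→b5/s1 L1-HIT; vc=[19,7]
#16 0x99→b9/s1 MISS; vc=[19,7,5]
#17 0x53→b5/s1 VC-HIT; vc=[19,7,9]

SEQ = [MISS, L1-HIT, L1-HIT, L1-HIT, L1-HIT, L1-HIT, MISS, L1-HIT, L1-HIT, MISS, MISS, L1-HIT, VC-HIT, L1-HIT, L1-HIT, L1-HIT, MISS, VC-HIT]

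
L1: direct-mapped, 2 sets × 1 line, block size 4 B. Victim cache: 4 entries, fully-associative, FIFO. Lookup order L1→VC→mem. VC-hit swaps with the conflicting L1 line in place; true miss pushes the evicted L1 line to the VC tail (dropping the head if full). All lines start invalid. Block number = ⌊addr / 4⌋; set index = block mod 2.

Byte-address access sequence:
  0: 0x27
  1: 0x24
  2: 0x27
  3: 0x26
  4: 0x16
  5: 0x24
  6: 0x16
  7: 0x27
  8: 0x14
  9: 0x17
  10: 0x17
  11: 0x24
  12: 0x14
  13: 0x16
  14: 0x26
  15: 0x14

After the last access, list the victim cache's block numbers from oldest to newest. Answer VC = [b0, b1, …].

0: 0x27 (blk 9, set 1) → MISS  vc=[]
1: 0x24 (blk 9, set 1) → L1-HIT  vc=[]
2: 0x27 (blk 9, set 1) → L1-HIT  vc=[]
3: 0x26 (blk 9, set 1) → L1-HIT  vc=[]
4: 0x16 (blk 5, set 1) → MISS  vc=[9]
5: 0x24 (blk 9, set 1) → VC-HIT  vc=[5]
6: 0x16 (blk 5, set 1) → VC-HIT  vc=[9]
7: 0x27 (blk 9, set 1) → VC-HIT  vc=[5]
8: 0x14 (blk 5, set 1) → VC-HIT  vc=[9]
9: 0x17 (blk 5, set 1) → L1-HIT  vc=[9]
10: 0x17 (blk 5, set 1) → L1-HIT  vc=[9]
11: 0x24 (blk 9, set 1) → VC-HIT  vc=[5]
12: 0x14 (blk 5, set 1) → VC-HIT  vc=[9]
13: 0x16 (blk 5, set 1) → L1-HIT  vc=[9]
14: 0x26 (blk 9, set 1) → VC-HIT  vc=[5]
15: 0x14 (blk 5, set 1) → VC-HIT  vc=[9]

VC = [9]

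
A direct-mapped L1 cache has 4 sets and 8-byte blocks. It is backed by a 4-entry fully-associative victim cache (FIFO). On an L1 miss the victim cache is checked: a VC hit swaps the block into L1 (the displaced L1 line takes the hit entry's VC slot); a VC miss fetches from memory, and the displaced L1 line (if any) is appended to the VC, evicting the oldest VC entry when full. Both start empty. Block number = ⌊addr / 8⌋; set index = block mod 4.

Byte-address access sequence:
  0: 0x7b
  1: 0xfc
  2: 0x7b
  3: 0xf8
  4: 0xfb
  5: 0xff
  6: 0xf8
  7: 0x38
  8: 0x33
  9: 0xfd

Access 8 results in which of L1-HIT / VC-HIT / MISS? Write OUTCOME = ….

#0 0x7b→b15/s3 MISS; vc=[]
#1 0xfc→b31/s3 MISS; vc=[15]
#2 0x7b→b15/s3 VC-HIT; vc=[31]
#3 0xf8→b31/s3 VC-HIT; vc=[15]
#4 0xfb→b31/s3 L1-HIT; vc=[15]
#5 0xff→b31/s3 L1-HIT; vc=[15]
#6 0xf8→b31/s3 L1-HIT; vc=[15]
#7 0x38→b7/s3 MISS; vc=[15,31]
#8 0x33→b6/s2 MISS; vc=[15,31]
#9 0xfd→b31/s3 VC-HIT; vc=[15,7]

OUTCOME = MISS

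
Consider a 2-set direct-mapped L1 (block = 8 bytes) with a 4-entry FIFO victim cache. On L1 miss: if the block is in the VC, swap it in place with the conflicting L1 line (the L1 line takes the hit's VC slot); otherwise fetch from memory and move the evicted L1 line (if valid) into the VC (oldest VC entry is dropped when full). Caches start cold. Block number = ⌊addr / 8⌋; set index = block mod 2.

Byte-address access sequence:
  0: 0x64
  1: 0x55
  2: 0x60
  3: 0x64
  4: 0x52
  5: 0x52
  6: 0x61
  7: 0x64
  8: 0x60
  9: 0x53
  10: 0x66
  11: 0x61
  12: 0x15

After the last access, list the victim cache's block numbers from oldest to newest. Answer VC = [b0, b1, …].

VC = [10, 12]

  [0] addr=0x64 blk=12 s=0: MISS | VC []
  [1] addr=0x55 blk=10 s=0: MISS | VC [12]
  [2] addr=0x60 blk=12 s=0: VC-HIT | VC [10]
  [3] addr=0x64 blk=12 s=0: L1-HIT | VC [10]
  [4] addr=0x52 blk=10 s=0: VC-HIT | VC [12]
  [5] addr=0x52 blk=10 s=0: L1-HIT | VC [12]
  [6] addr=0x61 blk=12 s=0: VC-HIT | VC [10]
  [7] addr=0x64 blk=12 s=0: L1-HIT | VC [10]
  [8] addr=0x60 blk=12 s=0: L1-HIT | VC [10]
  [9] addr=0x53 blk=10 s=0: VC-HIT | VC [12]
  [10] addr=0x66 blk=12 s=0: VC-HIT | VC [10]
  [11] addr=0x61 blk=12 s=0: L1-HIT | VC [10]
  [12] addr=0x15 blk=2 s=0: MISS | VC [10, 12]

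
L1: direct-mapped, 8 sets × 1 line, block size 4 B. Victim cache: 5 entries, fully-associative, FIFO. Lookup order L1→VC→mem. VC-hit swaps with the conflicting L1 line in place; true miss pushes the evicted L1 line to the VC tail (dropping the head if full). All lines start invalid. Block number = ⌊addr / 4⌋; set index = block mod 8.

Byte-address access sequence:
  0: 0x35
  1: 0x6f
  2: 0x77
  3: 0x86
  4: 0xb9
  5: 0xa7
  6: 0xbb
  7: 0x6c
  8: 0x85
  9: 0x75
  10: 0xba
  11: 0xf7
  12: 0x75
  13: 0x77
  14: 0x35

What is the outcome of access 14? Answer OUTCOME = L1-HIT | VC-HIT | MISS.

  [0] addr=0x35 blk=13 s=5: MISS | VC []
  [1] addr=0x6f blk=27 s=3: MISS | VC []
  [2] addr=0x77 blk=29 s=5: MISS | VC [13]
  [3] addr=0x86 blk=33 s=1: MISS | VC [13]
  [4] addr=0xb9 blk=46 s=6: MISS | VC [13]
  [5] addr=0xa7 blk=41 s=1: MISS | VC [13, 33]
  [6] addr=0xbb blk=46 s=6: L1-HIT | VC [13, 33]
  [7] addr=0x6c blk=27 s=3: L1-HIT | VC [13, 33]
  [8] addr=0x85 blk=33 s=1: VC-HIT | VC [13, 41]
  [9] addr=0x75 blk=29 s=5: L1-HIT | VC [13, 41]
  [10] addr=0xba blk=46 s=6: L1-HIT | VC [13, 41]
  [11] addr=0xf7 blk=61 s=5: MISS | VC [13, 41, 29]
  [12] addr=0x75 blk=29 s=5: VC-HIT | VC [13, 41, 61]
  [13] addr=0x77 blk=29 s=5: L1-HIT | VC [13, 41, 61]
  [14] addr=0x35 blk=13 s=5: VC-HIT | VC [29, 41, 61]

OUTCOME = VC-HIT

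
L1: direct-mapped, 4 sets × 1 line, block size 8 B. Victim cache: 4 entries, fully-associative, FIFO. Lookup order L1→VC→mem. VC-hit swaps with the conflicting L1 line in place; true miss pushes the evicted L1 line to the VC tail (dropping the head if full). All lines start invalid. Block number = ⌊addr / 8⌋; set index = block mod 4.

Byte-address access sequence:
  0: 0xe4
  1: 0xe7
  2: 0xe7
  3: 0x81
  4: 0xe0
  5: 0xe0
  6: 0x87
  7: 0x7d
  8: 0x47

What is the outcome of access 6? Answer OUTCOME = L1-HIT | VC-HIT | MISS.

OUTCOME = VC-HIT

#0 0xe4→b28/s0 MISS; vc=[]
#1 0xe7→b28/s0 L1-HIT; vc=[]
#2 0xe7→b28/s0 L1-HIT; vc=[]
#3 0x81→b16/s0 MISS; vc=[28]
#4 0xe0→b28/s0 VC-HIT; vc=[16]
#5 0xe0→b28/s0 L1-HIT; vc=[16]
#6 0x87→b16/s0 VC-HIT; vc=[28]
#7 0x7d→b15/s3 MISS; vc=[28]
#8 0x47→b8/s0 MISS; vc=[28,16]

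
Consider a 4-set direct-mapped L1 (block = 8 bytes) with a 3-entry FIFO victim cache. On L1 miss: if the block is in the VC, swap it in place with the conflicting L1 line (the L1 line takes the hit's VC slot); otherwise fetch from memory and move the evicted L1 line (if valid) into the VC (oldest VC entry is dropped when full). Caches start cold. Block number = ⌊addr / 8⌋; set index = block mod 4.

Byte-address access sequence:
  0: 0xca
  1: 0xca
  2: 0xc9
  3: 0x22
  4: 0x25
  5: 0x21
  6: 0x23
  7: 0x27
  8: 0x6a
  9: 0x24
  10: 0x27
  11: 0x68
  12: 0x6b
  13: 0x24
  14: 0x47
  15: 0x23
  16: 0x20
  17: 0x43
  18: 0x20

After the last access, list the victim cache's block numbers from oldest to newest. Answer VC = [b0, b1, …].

  [0] addr=0xca blk=25 s=1: MISS | VC []
  [1] addr=0xca blk=25 s=1: L1-HIT | VC []
  [2] addr=0xc9 blk=25 s=1: L1-HIT | VC []
  [3] addr=0x22 blk=4 s=0: MISS | VC []
  [4] addr=0x25 blk=4 s=0: L1-HIT | VC []
  [5] addr=0x21 blk=4 s=0: L1-HIT | VC []
  [6] addr=0x23 blk=4 s=0: L1-HIT | VC []
  [7] addr=0x27 blk=4 s=0: L1-HIT | VC []
  [8] addr=0x6a blk=13 s=1: MISS | VC [25]
  [9] addr=0x24 blk=4 s=0: L1-HIT | VC [25]
  [10] addr=0x27 blk=4 s=0: L1-HIT | VC [25]
  [11] addr=0x68 blk=13 s=1: L1-HIT | VC [25]
  [12] addr=0x6b blk=13 s=1: L1-HIT | VC [25]
  [13] addr=0x24 blk=4 s=0: L1-HIT | VC [25]
  [14] addr=0x47 blk=8 s=0: MISS | VC [25, 4]
  [15] addr=0x23 blk=4 s=0: VC-HIT | VC [25, 8]
  [16] addr=0x20 blk=4 s=0: L1-HIT | VC [25, 8]
  [17] addr=0x43 blk=8 s=0: VC-HIT | VC [25, 4]
  [18] addr=0x20 blk=4 s=0: VC-HIT | VC [25, 8]

VC = [25, 8]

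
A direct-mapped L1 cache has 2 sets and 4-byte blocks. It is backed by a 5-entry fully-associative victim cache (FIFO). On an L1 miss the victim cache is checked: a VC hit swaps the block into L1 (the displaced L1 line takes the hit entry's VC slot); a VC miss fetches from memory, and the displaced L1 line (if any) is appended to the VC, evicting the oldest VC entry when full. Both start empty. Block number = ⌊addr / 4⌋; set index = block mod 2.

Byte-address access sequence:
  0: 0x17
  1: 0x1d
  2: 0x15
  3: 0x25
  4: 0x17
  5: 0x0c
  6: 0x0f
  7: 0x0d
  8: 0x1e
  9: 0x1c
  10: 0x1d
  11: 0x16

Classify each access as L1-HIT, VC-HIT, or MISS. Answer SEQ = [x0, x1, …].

#0 0x17→b5/s1 MISS; vc=[]
#1 0x1d→b7/s1 MISS; vc=[5]
#2 0x15→b5/s1 VC-HIT; vc=[7]
#3 0x25→b9/s1 MISS; vc=[7,5]
#4 0x17→b5/s1 VC-HIT; vc=[7,9]
#5 0xc→b3/s1 MISS; vc=[7,9,5]
#6 0xf→b3/s1 L1-HIT; vc=[7,9,5]
#7 0xd→b3/s1 L1-HIT; vc=[7,9,5]
#8 0x1e→b7/s1 VC-HIT; vc=[3,9,5]
#9 0x1c→b7/s1 L1-HIT; vc=[3,9,5]
#10 0x1d→b7/s1 L1-HIT; vc=[3,9,5]
#11 0x16→b5/s1 VC-HIT; vc=[3,9,7]

SEQ = [MISS, MISS, VC-HIT, MISS, VC-HIT, MISS, L1-HIT, L1-HIT, VC-HIT, L1-HIT, L1-HIT, VC-HIT]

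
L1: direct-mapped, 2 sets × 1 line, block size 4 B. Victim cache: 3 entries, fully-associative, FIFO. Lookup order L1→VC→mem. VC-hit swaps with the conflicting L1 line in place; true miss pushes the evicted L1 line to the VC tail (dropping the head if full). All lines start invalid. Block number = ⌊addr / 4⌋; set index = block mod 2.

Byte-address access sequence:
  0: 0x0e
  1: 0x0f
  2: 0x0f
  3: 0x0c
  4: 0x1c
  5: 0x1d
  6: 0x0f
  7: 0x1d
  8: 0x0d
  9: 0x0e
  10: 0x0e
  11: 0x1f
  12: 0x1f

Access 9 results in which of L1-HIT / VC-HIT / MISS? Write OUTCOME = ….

OUTCOME = L1-HIT

#0 0xe→b3/s1 MISS; vc=[]
#1 0xf→b3/s1 L1-HIT; vc=[]
#2 0xf→b3/s1 L1-HIT; vc=[]
#3 0xc→b3/s1 L1-HIT; vc=[]
#4 0x1c→b7/s1 MISS; vc=[3]
#5 0x1d→b7/s1 L1-HIT; vc=[3]
#6 0xf→b3/s1 VC-HIT; vc=[7]
#7 0x1d→b7/s1 VC-HIT; vc=[3]
#8 0xd→b3/s1 VC-HIT; vc=[7]
#9 0xe→b3/s1 L1-HIT; vc=[7]
#10 0xe→b3/s1 L1-HIT; vc=[7]
#11 0x1f→b7/s1 VC-HIT; vc=[3]
#12 0x1f→b7/s1 L1-HIT; vc=[3]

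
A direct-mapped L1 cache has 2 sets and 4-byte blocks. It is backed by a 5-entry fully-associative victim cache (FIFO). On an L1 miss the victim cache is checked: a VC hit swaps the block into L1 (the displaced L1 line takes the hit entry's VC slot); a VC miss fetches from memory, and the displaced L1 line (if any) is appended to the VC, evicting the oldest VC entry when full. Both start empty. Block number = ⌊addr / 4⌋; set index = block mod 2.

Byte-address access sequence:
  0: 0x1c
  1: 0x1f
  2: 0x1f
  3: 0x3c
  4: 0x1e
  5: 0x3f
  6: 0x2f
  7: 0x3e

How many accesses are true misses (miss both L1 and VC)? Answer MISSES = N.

MISSES = 3

  [0] addr=0x1c blk=7 s=1: MISS | VC []
  [1] addr=0x1f blk=7 s=1: L1-HIT | VC []
  [2] addr=0x1f blk=7 s=1: L1-HIT | VC []
  [3] addr=0x3c blk=15 s=1: MISS | VC [7]
  [4] addr=0x1e blk=7 s=1: VC-HIT | VC [15]
  [5] addr=0x3f blk=15 s=1: VC-HIT | VC [7]
  [6] addr=0x2f blk=11 s=1: MISS | VC [7, 15]
  [7] addr=0x3e blk=15 s=1: VC-HIT | VC [7, 11]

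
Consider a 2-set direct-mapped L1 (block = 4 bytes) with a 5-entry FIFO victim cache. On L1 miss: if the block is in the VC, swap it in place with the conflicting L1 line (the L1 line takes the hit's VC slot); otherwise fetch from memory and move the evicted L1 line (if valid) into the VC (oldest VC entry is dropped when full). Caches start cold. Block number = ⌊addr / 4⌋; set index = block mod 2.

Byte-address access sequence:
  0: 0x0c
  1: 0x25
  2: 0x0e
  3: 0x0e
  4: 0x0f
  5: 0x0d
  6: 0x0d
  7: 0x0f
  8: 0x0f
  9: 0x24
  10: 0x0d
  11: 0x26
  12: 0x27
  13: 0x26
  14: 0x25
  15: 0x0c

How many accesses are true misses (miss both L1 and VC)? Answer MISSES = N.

MISSES = 2

0: 0xc (blk 3, set 1) → MISS  vc=[]
1: 0x25 (blk 9, set 1) → MISS  vc=[3]
2: 0xe (blk 3, set 1) → VC-HIT  vc=[9]
3: 0xe (blk 3, set 1) → L1-HIT  vc=[9]
4: 0xf (blk 3, set 1) → L1-HIT  vc=[9]
5: 0xd (blk 3, set 1) → L1-HIT  vc=[9]
6: 0xd (blk 3, set 1) → L1-HIT  vc=[9]
7: 0xf (blk 3, set 1) → L1-HIT  vc=[9]
8: 0xf (blk 3, set 1) → L1-HIT  vc=[9]
9: 0x24 (blk 9, set 1) → VC-HIT  vc=[3]
10: 0xd (blk 3, set 1) → VC-HIT  vc=[9]
11: 0x26 (blk 9, set 1) → VC-HIT  vc=[3]
12: 0x27 (blk 9, set 1) → L1-HIT  vc=[3]
13: 0x26 (blk 9, set 1) → L1-HIT  vc=[3]
14: 0x25 (blk 9, set 1) → L1-HIT  vc=[3]
15: 0xc (blk 3, set 1) → VC-HIT  vc=[9]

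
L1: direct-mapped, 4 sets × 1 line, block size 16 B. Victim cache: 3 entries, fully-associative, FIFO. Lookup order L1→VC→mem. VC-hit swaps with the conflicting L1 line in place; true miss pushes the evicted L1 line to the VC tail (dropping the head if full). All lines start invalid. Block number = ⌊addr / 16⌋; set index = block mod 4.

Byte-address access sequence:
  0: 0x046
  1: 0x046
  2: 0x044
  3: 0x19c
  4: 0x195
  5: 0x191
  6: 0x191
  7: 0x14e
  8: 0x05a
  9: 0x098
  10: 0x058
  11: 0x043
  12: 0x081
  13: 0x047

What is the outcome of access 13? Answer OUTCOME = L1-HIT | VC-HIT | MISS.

#0 0x46→b4/s0 MISS; vc=[]
#1 0x46→b4/s0 L1-HIT; vc=[]
#2 0x44→b4/s0 L1-HIT; vc=[]
#3 0x19c→b25/s1 MISS; vc=[]
#4 0x195→b25/s1 L1-HIT; vc=[]
#5 0x191→b25/s1 L1-HIT; vc=[]
#6 0x191→b25/s1 L1-HIT; vc=[]
#7 0x14e→b20/s0 MISS; vc=[4]
#8 0x5a→b5/s1 MISS; vc=[4,25]
#9 0x98→b9/s1 MISS; vc=[4,25,5]
#10 0x58→b5/s1 VC-HIT; vc=[4,25,9]
#11 0x43→b4/s0 VC-HIT; vc=[20,25,9]
#12 0x81→b8/s0 MISS; vc=[25,9,4]
#13 0x47→b4/s0 VC-HIT; vc=[25,9,8]

OUTCOME = VC-HIT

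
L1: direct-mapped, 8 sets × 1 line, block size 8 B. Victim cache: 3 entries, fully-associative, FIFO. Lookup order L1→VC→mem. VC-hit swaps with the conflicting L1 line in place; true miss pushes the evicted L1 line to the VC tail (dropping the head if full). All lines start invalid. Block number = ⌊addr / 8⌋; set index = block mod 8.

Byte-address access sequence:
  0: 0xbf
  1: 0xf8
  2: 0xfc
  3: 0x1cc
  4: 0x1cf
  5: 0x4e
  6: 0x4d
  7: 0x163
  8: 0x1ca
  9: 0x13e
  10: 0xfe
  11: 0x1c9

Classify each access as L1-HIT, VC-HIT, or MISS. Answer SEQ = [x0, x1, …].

  [0] addr=0xbf blk=23 s=7: MISS | VC []
  [1] addr=0xf8 blk=31 s=7: MISS | VC [23]
  [2] addr=0xfc blk=31 s=7: L1-HIT | VC [23]
  [3] addr=0x1cc blk=57 s=1: MISS | VC [23]
  [4] addr=0x1cf blk=57 s=1: L1-HIT | VC [23]
  [5] addr=0x4e blk=9 s=1: MISS | VC [23, 57]
  [6] addr=0x4d blk=9 s=1: L1-HIT | VC [23, 57]
  [7] addr=0x163 blk=44 s=4: MISS | VC [23, 57]
  [8] addr=0x1ca blk=57 s=1: VC-HIT | VC [23, 9]
  [9] addr=0x13e blk=39 s=7: MISS | VC [23, 9, 31]
  [10] addr=0xfe blk=31 s=7: VC-HIT | VC [23, 9, 39]
  [11] addr=0x1c9 blk=57 s=1: L1-HIT | VC [23, 9, 39]

SEQ = [MISS, MISS, L1-HIT, MISS, L1-HIT, MISS, L1-HIT, MISS, VC-HIT, MISS, VC-HIT, L1-HIT]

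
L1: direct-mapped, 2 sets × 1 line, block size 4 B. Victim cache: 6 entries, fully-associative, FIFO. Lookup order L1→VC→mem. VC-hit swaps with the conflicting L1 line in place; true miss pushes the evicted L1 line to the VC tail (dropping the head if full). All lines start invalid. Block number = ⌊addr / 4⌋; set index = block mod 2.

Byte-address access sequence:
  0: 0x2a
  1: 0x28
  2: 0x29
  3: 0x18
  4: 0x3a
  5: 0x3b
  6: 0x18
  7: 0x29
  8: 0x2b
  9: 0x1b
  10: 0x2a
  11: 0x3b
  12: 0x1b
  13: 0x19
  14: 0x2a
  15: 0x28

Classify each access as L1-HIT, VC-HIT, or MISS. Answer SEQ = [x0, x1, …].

SEQ = [MISS, L1-HIT, L1-HIT, MISS, MISS, L1-HIT, VC-HIT, VC-HIT, L1-HIT, VC-HIT, VC-HIT, VC-HIT, VC-HIT, L1-HIT, VC-HIT, L1-HIT]

0: 0x2a (blk 10, set 0) → MISS  vc=[]
1: 0x28 (blk 10, set 0) → L1-HIT  vc=[]
2: 0x29 (blk 10, set 0) → L1-HIT  vc=[]
3: 0x18 (blk 6, set 0) → MISS  vc=[10]
4: 0x3a (blk 14, set 0) → MISS  vc=[10, 6]
5: 0x3b (blk 14, set 0) → L1-HIT  vc=[10, 6]
6: 0x18 (blk 6, set 0) → VC-HIT  vc=[10, 14]
7: 0x29 (blk 10, set 0) → VC-HIT  vc=[6, 14]
8: 0x2b (blk 10, set 0) → L1-HIT  vc=[6, 14]
9: 0x1b (blk 6, set 0) → VC-HIT  vc=[10, 14]
10: 0x2a (blk 10, set 0) → VC-HIT  vc=[6, 14]
11: 0x3b (blk 14, set 0) → VC-HIT  vc=[6, 10]
12: 0x1b (blk 6, set 0) → VC-HIT  vc=[14, 10]
13: 0x19 (blk 6, set 0) → L1-HIT  vc=[14, 10]
14: 0x2a (blk 10, set 0) → VC-HIT  vc=[14, 6]
15: 0x28 (blk 10, set 0) → L1-HIT  vc=[14, 6]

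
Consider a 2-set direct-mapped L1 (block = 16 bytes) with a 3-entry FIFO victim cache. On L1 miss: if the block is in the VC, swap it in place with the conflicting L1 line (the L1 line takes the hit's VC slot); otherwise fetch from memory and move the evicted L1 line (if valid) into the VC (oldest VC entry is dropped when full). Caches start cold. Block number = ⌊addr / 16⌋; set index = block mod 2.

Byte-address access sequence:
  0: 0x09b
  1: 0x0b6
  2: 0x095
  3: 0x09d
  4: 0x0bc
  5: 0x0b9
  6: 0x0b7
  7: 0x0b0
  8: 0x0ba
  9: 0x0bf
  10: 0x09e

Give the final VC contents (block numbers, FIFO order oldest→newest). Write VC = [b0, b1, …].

VC = [11]

#0 0x9b→b9/s1 MISS; vc=[]
#1 0xb6→b11/s1 MISS; vc=[9]
#2 0x95→b9/s1 VC-HIT; vc=[11]
#3 0x9d→b9/s1 L1-HIT; vc=[11]
#4 0xbc→b11/s1 VC-HIT; vc=[9]
#5 0xb9→b11/s1 L1-HIT; vc=[9]
#6 0xb7→b11/s1 L1-HIT; vc=[9]
#7 0xb0→b11/s1 L1-HIT; vc=[9]
#8 0xba→b11/s1 L1-HIT; vc=[9]
#9 0xbf→b11/s1 L1-HIT; vc=[9]
#10 0x9e→b9/s1 VC-HIT; vc=[11]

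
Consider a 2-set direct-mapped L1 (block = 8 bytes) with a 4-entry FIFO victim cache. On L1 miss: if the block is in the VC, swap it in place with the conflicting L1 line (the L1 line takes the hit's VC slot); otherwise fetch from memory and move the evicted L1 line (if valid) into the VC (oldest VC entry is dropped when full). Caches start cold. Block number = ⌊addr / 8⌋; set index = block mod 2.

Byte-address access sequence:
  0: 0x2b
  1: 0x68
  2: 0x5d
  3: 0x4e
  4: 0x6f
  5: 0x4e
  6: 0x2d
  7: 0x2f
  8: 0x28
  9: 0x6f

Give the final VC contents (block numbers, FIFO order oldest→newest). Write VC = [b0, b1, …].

VC = [9, 5, 11]

0: 0x2b (blk 5, set 1) → MISS  vc=[]
1: 0x68 (blk 13, set 1) → MISS  vc=[5]
2: 0x5d (blk 11, set 1) → MISS  vc=[5, 13]
3: 0x4e (blk 9, set 1) → MISS  vc=[5, 13, 11]
4: 0x6f (blk 13, set 1) → VC-HIT  vc=[5, 9, 11]
5: 0x4e (blk 9, set 1) → VC-HIT  vc=[5, 13, 11]
6: 0x2d (blk 5, set 1) → VC-HIT  vc=[9, 13, 11]
7: 0x2f (blk 5, set 1) → L1-HIT  vc=[9, 13, 11]
8: 0x28 (blk 5, set 1) → L1-HIT  vc=[9, 13, 11]
9: 0x6f (blk 13, set 1) → VC-HIT  vc=[9, 5, 11]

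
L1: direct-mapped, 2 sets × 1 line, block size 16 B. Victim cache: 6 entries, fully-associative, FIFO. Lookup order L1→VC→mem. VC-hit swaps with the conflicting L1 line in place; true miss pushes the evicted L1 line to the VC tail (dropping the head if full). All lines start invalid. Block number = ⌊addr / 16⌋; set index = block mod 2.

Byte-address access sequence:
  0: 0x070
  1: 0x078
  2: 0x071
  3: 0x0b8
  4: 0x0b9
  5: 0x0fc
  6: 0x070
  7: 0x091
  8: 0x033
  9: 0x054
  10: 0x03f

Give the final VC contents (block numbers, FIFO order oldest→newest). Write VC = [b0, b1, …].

VC = [15, 11, 7, 9, 5]

  [0] addr=0x70 blk=7 s=1: MISS | VC []
  [1] addr=0x78 blk=7 s=1: L1-HIT | VC []
  [2] addr=0x71 blk=7 s=1: L1-HIT | VC []
  [3] addr=0xb8 blk=11 s=1: MISS | VC [7]
  [4] addr=0xb9 blk=11 s=1: L1-HIT | VC [7]
  [5] addr=0xfc blk=15 s=1: MISS | VC [7, 11]
  [6] addr=0x70 blk=7 s=1: VC-HIT | VC [15, 11]
  [7] addr=0x91 blk=9 s=1: MISS | VC [15, 11, 7]
  [8] addr=0x33 blk=3 s=1: MISS | VC [15, 11, 7, 9]
  [9] addr=0x54 blk=5 s=1: MISS | VC [15, 11, 7, 9, 3]
  [10] addr=0x3f blk=3 s=1: VC-HIT | VC [15, 11, 7, 9, 5]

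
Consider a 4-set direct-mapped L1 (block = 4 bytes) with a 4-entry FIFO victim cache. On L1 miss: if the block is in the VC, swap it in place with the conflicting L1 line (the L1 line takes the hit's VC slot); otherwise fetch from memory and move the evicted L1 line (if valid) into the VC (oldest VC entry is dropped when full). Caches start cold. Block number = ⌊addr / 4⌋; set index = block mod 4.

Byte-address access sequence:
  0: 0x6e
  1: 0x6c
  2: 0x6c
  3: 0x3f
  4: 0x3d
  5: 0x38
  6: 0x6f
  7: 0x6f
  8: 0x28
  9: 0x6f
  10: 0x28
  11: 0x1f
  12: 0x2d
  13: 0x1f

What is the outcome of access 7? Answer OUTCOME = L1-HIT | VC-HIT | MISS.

OUTCOME = L1-HIT

  [0] addr=0x6e blk=27 s=3: MISS | VC []
  [1] addr=0x6c blk=27 s=3: L1-HIT | VC []
  [2] addr=0x6c blk=27 s=3: L1-HIT | VC []
  [3] addr=0x3f blk=15 s=3: MISS | VC [27]
  [4] addr=0x3d blk=15 s=3: L1-HIT | VC [27]
  [5] addr=0x38 blk=14 s=2: MISS | VC [27]
  [6] addr=0x6f blk=27 s=3: VC-HIT | VC [15]
  [7] addr=0x6f blk=27 s=3: L1-HIT | VC [15]
  [8] addr=0x28 blk=10 s=2: MISS | VC [15, 14]
  [9] addr=0x6f blk=27 s=3: L1-HIT | VC [15, 14]
  [10] addr=0x28 blk=10 s=2: L1-HIT | VC [15, 14]
  [11] addr=0x1f blk=7 s=3: MISS | VC [15, 14, 27]
  [12] addr=0x2d blk=11 s=3: MISS | VC [15, 14, 27, 7]
  [13] addr=0x1f blk=7 s=3: VC-HIT | VC [15, 14, 27, 11]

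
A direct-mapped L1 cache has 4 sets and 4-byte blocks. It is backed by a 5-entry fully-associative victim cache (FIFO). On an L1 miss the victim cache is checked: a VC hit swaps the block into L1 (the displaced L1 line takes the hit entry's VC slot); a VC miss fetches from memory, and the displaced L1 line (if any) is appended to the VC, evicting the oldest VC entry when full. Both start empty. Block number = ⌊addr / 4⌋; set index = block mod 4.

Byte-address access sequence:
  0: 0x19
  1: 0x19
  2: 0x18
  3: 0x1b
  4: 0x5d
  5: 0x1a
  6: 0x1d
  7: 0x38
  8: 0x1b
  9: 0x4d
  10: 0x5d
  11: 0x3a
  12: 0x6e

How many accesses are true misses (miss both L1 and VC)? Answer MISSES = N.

0: 0x19 (blk 6, set 2) → MISS  vc=[]
1: 0x19 (blk 6, set 2) → L1-HIT  vc=[]
2: 0x18 (blk 6, set 2) → L1-HIT  vc=[]
3: 0x1b (blk 6, set 2) → L1-HIT  vc=[]
4: 0x5d (blk 23, set 3) → MISS  vc=[]
5: 0x1a (blk 6, set 2) → L1-HIT  vc=[]
6: 0x1d (blk 7, set 3) → MISS  vc=[23]
7: 0x38 (blk 14, set 2) → MISS  vc=[23, 6]
8: 0x1b (blk 6, set 2) → VC-HIT  vc=[23, 14]
9: 0x4d (blk 19, set 3) → MISS  vc=[23, 14, 7]
10: 0x5d (blk 23, set 3) → VC-HIT  vc=[19, 14, 7]
11: 0x3a (blk 14, set 2) → VC-HIT  vc=[19, 6, 7]
12: 0x6e (blk 27, set 3) → MISS  vc=[19, 6, 7, 23]

MISSES = 6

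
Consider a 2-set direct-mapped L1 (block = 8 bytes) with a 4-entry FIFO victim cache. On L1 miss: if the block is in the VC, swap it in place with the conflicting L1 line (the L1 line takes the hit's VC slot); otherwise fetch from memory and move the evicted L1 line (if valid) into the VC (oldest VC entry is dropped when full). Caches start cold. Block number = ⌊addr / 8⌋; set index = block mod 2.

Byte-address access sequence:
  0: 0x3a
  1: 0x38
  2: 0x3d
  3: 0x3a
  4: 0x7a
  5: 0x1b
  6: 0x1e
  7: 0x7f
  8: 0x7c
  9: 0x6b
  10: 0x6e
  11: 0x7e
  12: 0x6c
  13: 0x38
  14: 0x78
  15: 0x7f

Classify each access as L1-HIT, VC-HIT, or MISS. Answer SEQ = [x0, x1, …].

#0 0x3a→b7/s1 MISS; vc=[]
#1 0x38→b7/s1 L1-HIT; vc=[]
#2 0x3d→b7/s1 L1-HIT; vc=[]
#3 0x3a→b7/s1 L1-HIT; vc=[]
#4 0x7a→b15/s1 MISS; vc=[7]
#5 0x1b→b3/s1 MISS; vc=[7,15]
#6 0x1e→b3/s1 L1-HIT; vc=[7,15]
#7 0x7f→b15/s1 VC-HIT; vc=[7,3]
#8 0x7c→b15/s1 L1-HIT; vc=[7,3]
#9 0x6b→b13/s1 MISS; vc=[7,3,15]
#10 0x6e→b13/s1 L1-HIT; vc=[7,3,15]
#11 0x7e→b15/s1 VC-HIT; vc=[7,3,13]
#12 0x6c→b13/s1 VC-HIT; vc=[7,3,15]
#13 0x38→b7/s1 VC-HIT; vc=[13,3,15]
#14 0x78→b15/s1 VC-HIT; vc=[13,3,7]
#15 0x7f→b15/s1 L1-HIT; vc=[13,3,7]

SEQ = [MISS, L1-HIT, L1-HIT, L1-HIT, MISS, MISS, L1-HIT, VC-HIT, L1-HIT, MISS, L1-HIT, VC-HIT, VC-HIT, VC-HIT, VC-HIT, L1-HIT]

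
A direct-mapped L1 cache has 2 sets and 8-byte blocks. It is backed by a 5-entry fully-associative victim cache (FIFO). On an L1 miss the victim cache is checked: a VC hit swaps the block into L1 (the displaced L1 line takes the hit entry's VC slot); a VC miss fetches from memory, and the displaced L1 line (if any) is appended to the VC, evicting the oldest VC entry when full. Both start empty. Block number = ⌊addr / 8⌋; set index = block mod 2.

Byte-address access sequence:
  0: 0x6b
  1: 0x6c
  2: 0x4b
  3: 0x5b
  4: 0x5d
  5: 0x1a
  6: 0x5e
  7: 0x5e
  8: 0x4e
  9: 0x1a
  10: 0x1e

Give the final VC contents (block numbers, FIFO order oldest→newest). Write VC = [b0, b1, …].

#0 0x6b→b13/s1 MISS; vc=[]
#1 0x6c→b13/s1 L1-HIT; vc=[]
#2 0x4b→b9/s1 MISS; vc=[13]
#3 0x5b→b11/s1 MISS; vc=[13,9]
#4 0x5d→b11/s1 L1-HIT; vc=[13,9]
#5 0x1a→b3/s1 MISS; vc=[13,9,11]
#6 0x5e→b11/s1 VC-HIT; vc=[13,9,3]
#7 0x5e→b11/s1 L1-HIT; vc=[13,9,3]
#8 0x4e→b9/s1 VC-HIT; vc=[13,11,3]
#9 0x1a→b3/s1 VC-HIT; vc=[13,11,9]
#10 0x1e→b3/s1 L1-HIT; vc=[13,11,9]

VC = [13, 11, 9]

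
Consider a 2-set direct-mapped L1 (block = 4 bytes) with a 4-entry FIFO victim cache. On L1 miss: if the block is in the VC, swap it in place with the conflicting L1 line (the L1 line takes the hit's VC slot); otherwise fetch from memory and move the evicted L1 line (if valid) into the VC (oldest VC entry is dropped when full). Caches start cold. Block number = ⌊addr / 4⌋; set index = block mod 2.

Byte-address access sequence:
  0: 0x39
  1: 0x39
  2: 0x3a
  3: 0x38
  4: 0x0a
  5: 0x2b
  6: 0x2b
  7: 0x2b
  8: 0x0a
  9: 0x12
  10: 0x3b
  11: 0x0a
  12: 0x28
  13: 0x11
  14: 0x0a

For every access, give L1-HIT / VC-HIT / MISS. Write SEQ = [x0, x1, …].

SEQ = [MISS, L1-HIT, L1-HIT, L1-HIT, MISS, MISS, L1-HIT, L1-HIT, VC-HIT, MISS, VC-HIT, VC-HIT, VC-HIT, VC-HIT, VC-HIT]

  [0] addr=0x39 blk=14 s=0: MISS | VC []
  [1] addr=0x39 blk=14 s=0: L1-HIT | VC []
  [2] addr=0x3a blk=14 s=0: L1-HIT | VC []
  [3] addr=0x38 blk=14 s=0: L1-HIT | VC []
  [4] addr=0xa blk=2 s=0: MISS | VC [14]
  [5] addr=0x2b blk=10 s=0: MISS | VC [14, 2]
  [6] addr=0x2b blk=10 s=0: L1-HIT | VC [14, 2]
  [7] addr=0x2b blk=10 s=0: L1-HIT | VC [14, 2]
  [8] addr=0xa blk=2 s=0: VC-HIT | VC [14, 10]
  [9] addr=0x12 blk=4 s=0: MISS | VC [14, 10, 2]
  [10] addr=0x3b blk=14 s=0: VC-HIT | VC [4, 10, 2]
  [11] addr=0xa blk=2 s=0: VC-HIT | VC [4, 10, 14]
  [12] addr=0x28 blk=10 s=0: VC-HIT | VC [4, 2, 14]
  [13] addr=0x11 blk=4 s=0: VC-HIT | VC [10, 2, 14]
  [14] addr=0xa blk=2 s=0: VC-HIT | VC [10, 4, 14]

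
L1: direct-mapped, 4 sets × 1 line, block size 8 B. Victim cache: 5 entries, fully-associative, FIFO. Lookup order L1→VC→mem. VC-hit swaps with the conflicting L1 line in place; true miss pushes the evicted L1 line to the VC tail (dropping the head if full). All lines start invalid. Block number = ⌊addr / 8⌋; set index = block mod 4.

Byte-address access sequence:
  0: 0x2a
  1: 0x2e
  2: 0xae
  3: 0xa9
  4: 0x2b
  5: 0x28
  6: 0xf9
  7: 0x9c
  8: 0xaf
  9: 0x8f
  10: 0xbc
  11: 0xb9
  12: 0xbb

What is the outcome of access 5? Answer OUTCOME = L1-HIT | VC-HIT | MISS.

#0 0x2a→b5/s1 MISS; vc=[]
#1 0x2e→b5/s1 L1-HIT; vc=[]
#2 0xae→b21/s1 MISS; vc=[5]
#3 0xa9→b21/s1 L1-HIT; vc=[5]
#4 0x2b→b5/s1 VC-HIT; vc=[21]
#5 0x28→b5/s1 L1-HIT; vc=[21]
#6 0xf9→b31/s3 MISS; vc=[21]
#7 0x9c→b19/s3 MISS; vc=[21,31]
#8 0xaf→b21/s1 VC-HIT; vc=[5,31]
#9 0x8f→b17/s1 MISS; vc=[5,31,21]
#10 0xbc→b23/s3 MISS; vc=[5,31,21,19]
#11 0xb9→b23/s3 L1-HIT; vc=[5,31,21,19]
#12 0xbb→b23/s3 L1-HIT; vc=[5,31,21,19]

OUTCOME = L1-HIT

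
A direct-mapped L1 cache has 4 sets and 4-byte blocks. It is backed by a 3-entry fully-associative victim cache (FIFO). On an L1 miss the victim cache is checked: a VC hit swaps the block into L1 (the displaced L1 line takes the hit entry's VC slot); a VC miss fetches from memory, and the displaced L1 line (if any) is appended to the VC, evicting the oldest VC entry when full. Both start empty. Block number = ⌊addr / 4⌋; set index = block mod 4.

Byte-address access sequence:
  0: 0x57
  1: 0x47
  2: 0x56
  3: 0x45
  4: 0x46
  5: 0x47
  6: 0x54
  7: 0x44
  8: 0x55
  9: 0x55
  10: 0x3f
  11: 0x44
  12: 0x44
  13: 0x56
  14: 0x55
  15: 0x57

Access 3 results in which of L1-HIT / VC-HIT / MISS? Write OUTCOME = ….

OUTCOME = VC-HIT

  [0] addr=0x57 blk=21 s=1: MISS | VC []
  [1] addr=0x47 blk=17 s=1: MISS | VC [21]
  [2] addr=0x56 blk=21 s=1: VC-HIT | VC [17]
  [3] addr=0x45 blk=17 s=1: VC-HIT | VC [21]
  [4] addr=0x46 blk=17 s=1: L1-HIT | VC [21]
  [5] addr=0x47 blk=17 s=1: L1-HIT | VC [21]
  [6] addr=0x54 blk=21 s=1: VC-HIT | VC [17]
  [7] addr=0x44 blk=17 s=1: VC-HIT | VC [21]
  [8] addr=0x55 blk=21 s=1: VC-HIT | VC [17]
  [9] addr=0x55 blk=21 s=1: L1-HIT | VC [17]
  [10] addr=0x3f blk=15 s=3: MISS | VC [17]
  [11] addr=0x44 blk=17 s=1: VC-HIT | VC [21]
  [12] addr=0x44 blk=17 s=1: L1-HIT | VC [21]
  [13] addr=0x56 blk=21 s=1: VC-HIT | VC [17]
  [14] addr=0x55 blk=21 s=1: L1-HIT | VC [17]
  [15] addr=0x57 blk=21 s=1: L1-HIT | VC [17]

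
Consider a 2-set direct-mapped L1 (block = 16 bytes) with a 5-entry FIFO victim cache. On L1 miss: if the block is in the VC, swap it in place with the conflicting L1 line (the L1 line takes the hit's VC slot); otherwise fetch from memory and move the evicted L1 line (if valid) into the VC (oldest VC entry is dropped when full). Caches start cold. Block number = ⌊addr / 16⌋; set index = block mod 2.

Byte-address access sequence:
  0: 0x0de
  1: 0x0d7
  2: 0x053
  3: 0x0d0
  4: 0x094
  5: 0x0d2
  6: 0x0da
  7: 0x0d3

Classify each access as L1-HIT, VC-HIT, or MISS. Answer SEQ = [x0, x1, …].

0: 0xde (blk 13, set 1) → MISS  vc=[]
1: 0xd7 (blk 13, set 1) → L1-HIT  vc=[]
2: 0x53 (blk 5, set 1) → MISS  vc=[13]
3: 0xd0 (blk 13, set 1) → VC-HIT  vc=[5]
4: 0x94 (blk 9, set 1) → MISS  vc=[5, 13]
5: 0xd2 (blk 13, set 1) → VC-HIT  vc=[5, 9]
6: 0xda (blk 13, set 1) → L1-HIT  vc=[5, 9]
7: 0xd3 (blk 13, set 1) → L1-HIT  vc=[5, 9]

SEQ = [MISS, L1-HIT, MISS, VC-HIT, MISS, VC-HIT, L1-HIT, L1-HIT]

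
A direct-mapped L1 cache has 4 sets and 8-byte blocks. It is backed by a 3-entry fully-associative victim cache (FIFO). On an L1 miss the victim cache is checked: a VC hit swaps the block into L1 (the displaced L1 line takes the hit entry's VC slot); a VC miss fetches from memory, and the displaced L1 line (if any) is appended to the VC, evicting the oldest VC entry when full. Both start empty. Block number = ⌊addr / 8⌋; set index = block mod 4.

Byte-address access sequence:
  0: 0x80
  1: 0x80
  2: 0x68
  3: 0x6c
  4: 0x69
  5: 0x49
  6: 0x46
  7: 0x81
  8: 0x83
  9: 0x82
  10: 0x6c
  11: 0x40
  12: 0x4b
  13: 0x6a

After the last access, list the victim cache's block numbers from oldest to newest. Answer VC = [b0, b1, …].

VC = [9, 16]

  [0] addr=0x80 blk=16 s=0: MISS | VC []
  [1] addr=0x80 blk=16 s=0: L1-HIT | VC []
  [2] addr=0x68 blk=13 s=1: MISS | VC []
  [3] addr=0x6c blk=13 s=1: L1-HIT | VC []
  [4] addr=0x69 blk=13 s=1: L1-HIT | VC []
  [5] addr=0x49 blk=9 s=1: MISS | VC [13]
  [6] addr=0x46 blk=8 s=0: MISS | VC [13, 16]
  [7] addr=0x81 blk=16 s=0: VC-HIT | VC [13, 8]
  [8] addr=0x83 blk=16 s=0: L1-HIT | VC [13, 8]
  [9] addr=0x82 blk=16 s=0: L1-HIT | VC [13, 8]
  [10] addr=0x6c blk=13 s=1: VC-HIT | VC [9, 8]
  [11] addr=0x40 blk=8 s=0: VC-HIT | VC [9, 16]
  [12] addr=0x4b blk=9 s=1: VC-HIT | VC [13, 16]
  [13] addr=0x6a blk=13 s=1: VC-HIT | VC [9, 16]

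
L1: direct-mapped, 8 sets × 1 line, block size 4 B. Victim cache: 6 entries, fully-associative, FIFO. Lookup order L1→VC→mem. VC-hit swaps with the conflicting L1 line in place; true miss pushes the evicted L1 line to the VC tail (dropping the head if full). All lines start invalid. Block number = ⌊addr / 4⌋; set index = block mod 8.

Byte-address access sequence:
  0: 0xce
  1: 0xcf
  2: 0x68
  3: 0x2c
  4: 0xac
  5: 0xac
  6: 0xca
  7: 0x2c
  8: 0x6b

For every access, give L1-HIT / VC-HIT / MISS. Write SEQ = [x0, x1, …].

SEQ = [MISS, L1-HIT, MISS, MISS, MISS, L1-HIT, MISS, VC-HIT, VC-HIT]

0: 0xce (blk 51, set 3) → MISS  vc=[]
1: 0xcf (blk 51, set 3) → L1-HIT  vc=[]
2: 0x68 (blk 26, set 2) → MISS  vc=[]
3: 0x2c (blk 11, set 3) → MISS  vc=[51]
4: 0xac (blk 43, set 3) → MISS  vc=[51, 11]
5: 0xac (blk 43, set 3) → L1-HIT  vc=[51, 11]
6: 0xca (blk 50, set 2) → MISS  vc=[51, 11, 26]
7: 0x2c (blk 11, set 3) → VC-HIT  vc=[51, 43, 26]
8: 0x6b (blk 26, set 2) → VC-HIT  vc=[51, 43, 50]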